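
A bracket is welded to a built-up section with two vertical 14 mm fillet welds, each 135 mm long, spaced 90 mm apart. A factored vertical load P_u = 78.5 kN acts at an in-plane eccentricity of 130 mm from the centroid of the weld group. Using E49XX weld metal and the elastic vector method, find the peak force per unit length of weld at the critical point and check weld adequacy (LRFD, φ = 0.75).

f_max ≈ 1050 N/mm; adequate

E49XX → F_EXX = 490 MPa.
Total weld length L_w = 270 mm. Treat welds as unit-width lines.
Polar moment about centroid: J = 2[d³/12 + d(b/2)²] = 2[135³/12 + 135×45²] = 956800 mm³.
Direct shear f_v = P/L_w = 78.5×10³ / 270 = 290.7 N/mm (vertical).
Torsion M = P·e = 78.5×10³ × 130 = 10205000 N·mm.
Critical point at (x, y) = (45, 67.5) from centroid. f_tx = M·y/J = 719.9 N/mm; f_ty = M·x/J = 480 N/mm.
Resultant f_max = √[f_tx² + (f_v + f_ty)²] = √[719.9² + (290.7 + 480)²] = 1055 N/mm.
Capacity per unit length: φr_n = 0.75 × 0.6 × 490 × (0.707 × 14) = 2183 N/mm.
1055 ≤ 2183 → adequate.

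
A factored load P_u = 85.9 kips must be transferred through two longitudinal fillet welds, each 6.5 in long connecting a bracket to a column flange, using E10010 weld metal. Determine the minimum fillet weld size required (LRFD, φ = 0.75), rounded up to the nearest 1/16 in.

E100XX → F_EXX = 100 ksi.
Total weld length L = 13 in.
Required throat t_e = P_u / (φ × 0.6 F_EXX × L) = 85.9 / (0.75 × 0.6 × 100 × 13) = 0.1468 in.
Required leg w = t_e / 0.707 = 0.2077 in → use 1/4 in.

w = 1/4 in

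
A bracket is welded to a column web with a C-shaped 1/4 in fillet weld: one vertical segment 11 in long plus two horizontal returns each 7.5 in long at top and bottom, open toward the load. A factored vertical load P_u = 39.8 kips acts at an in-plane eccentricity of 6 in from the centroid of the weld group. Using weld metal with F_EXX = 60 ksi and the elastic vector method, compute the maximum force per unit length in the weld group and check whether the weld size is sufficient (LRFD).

Total weld length L_w = 26 in. Treat welds as unit-width lines.
Centroid: x̄ = 2×7.5×3.75 / 26 = 2.163 in from the vertical weld.
Polar moment about centroid: J = I_x + I_y = [11³/12 + 2×7.5×5.5²] + [11×2.163² + 2(7.5³/12 + 7.5×1.587²)] = 724.2 in³.
Direct shear f_v = P/L_w = 39.8 / 26 = 1.531 kip/in (vertical).
Torsion M = P·e = 39.8 × 6 = 238.8 kip·in.
Critical point at (x, y) = (5.337, 5.5) from centroid. f_tx = M·y/J = 1.814 kip/in; f_ty = M·x/J = 1.76 kip/in.
Resultant f_max = √[f_tx² + (f_v + f_ty)²] = √[1.814² + (1.531 + 1.76)²] = 3.757 kip/in.
Capacity per unit length: φr_n = 0.75 × 0.6 × 60 × (0.707 × 0.25) = 4.772 kip/in.
3.757 ≤ 4.772 → adequate.

f_max ≈ 3.76 kip/in; adequate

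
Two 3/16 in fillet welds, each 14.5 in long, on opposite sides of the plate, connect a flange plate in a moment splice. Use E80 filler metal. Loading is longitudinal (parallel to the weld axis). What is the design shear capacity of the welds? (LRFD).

φR_n ≈ 138 kip

E80XX → F_EXX = 80 ksi.
Effective throat t_e = 0.707 × 0.1875 = 0.1326 in.
Total length L = 29 in; A_we = 0.1326 × 29 = 3.844 in².
F_nw = 0.6 F_EXX = 0.6 × 80 = 48 ksi.
φR_n = 0.75 × 48 × 3.844 = 138.4 kip.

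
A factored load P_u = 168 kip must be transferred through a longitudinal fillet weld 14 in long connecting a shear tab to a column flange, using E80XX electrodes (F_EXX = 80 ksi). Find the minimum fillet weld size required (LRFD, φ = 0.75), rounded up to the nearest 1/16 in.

w = 1/2 in

Total weld length L = 14 in.
Required throat t_e = P_u / (φ × 0.6 F_EXX × L) = 168 / (0.75 × 0.6 × 80 × 14) = 0.3333 in.
Required leg w = t_e / 0.707 = 0.4715 in → use 1/2 in.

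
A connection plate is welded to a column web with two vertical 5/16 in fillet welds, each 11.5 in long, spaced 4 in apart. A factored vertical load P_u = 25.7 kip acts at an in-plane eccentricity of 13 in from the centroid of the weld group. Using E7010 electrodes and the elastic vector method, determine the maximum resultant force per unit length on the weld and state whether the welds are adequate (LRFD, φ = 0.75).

f_max ≈ 6.34 kip/in; adequate

E70XX → F_EXX = 70 ksi.
Total weld length L_w = 23 in. Treat welds as unit-width lines.
Polar moment about centroid: J = 2[d³/12 + d(b/2)²] = 2[11.5³/12 + 11.5×2²] = 345.5 in³.
Direct shear f_v = P/L_w = 25.7 / 23 = 1.117 kip/in (vertical).
Torsion M = P·e = 25.7 × 13 = 334.1 kip·in.
Critical point at (x, y) = (2, 5.75) from centroid. f_tx = M·y/J = 5.561 kip/in; f_ty = M·x/J = 1.934 kip/in.
Resultant f_max = √[f_tx² + (f_v + f_ty)²] = √[5.561² + (1.117 + 1.934)²] = 6.343 kip/in.
Capacity per unit length: φr_n = 0.75 × 0.6 × 70 × (0.707 × 0.3125) = 6.96 kip/in.
6.343 ≤ 6.96 → adequate.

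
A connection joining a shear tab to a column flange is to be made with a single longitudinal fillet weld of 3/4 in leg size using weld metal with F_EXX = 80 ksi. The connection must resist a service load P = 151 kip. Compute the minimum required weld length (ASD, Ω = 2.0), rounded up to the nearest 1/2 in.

Throat t_e = 0.707 × 0.75 = 0.5302 in.
r_n/Ω = (0.6 × 80 × 0.5302) / 2.0 = 12.73 kip/in.
L_req = P / (r_n/Ω) = 151 / 12.73 = 11.87 in total.
Round up → use L = 12 in.

L = 12 in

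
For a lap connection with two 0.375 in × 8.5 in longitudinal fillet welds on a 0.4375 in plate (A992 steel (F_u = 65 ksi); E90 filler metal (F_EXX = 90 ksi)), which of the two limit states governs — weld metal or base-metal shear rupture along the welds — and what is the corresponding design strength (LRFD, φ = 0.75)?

t_e = 0.707 × 0.375 = 0.2651 in; L = 17 in.
Weld metal: φR_n = 0.75 × 0.6 × 90 × 0.2651 × 17 = 182.5 kips.
Base metal (shear rupture): φR_n = 0.75 × 0.6 × 65 × 0.4375 × 17 = 217.5 kips.
Governing: weld metal.

φR_n ≈ 183 kips (weld metal governs)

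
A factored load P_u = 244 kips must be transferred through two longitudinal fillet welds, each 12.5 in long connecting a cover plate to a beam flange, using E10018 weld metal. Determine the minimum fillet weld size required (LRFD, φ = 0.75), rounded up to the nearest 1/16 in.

w = 5/16 in

E100XX → F_EXX = 100 ksi.
Total weld length L = 25 in.
Required throat t_e = P_u / (φ × 0.6 F_EXX × L) = 244 / (0.75 × 0.6 × 100 × 25) = 0.2169 in.
Required leg w = t_e / 0.707 = 0.3068 in → use 5/16 in.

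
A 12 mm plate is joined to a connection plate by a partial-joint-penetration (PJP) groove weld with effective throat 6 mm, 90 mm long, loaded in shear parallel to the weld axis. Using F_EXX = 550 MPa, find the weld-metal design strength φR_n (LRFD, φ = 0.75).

φR_n ≈ 134 kN

Effective throat (given) t_e = 6 mm.
A_we = 6 × 90 = 540 mm².
F_nw = 0.6 F_EXX = 330 MPa.
φR_n = 0.75 × 330 × 540 × 10⁻³ = 133.7 kN.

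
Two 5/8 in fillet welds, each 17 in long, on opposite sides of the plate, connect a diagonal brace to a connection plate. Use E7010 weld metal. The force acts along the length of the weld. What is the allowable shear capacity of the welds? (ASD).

R_n/Ω ≈ 315 kip

E70XX → F_EXX = 70 ksi.
Effective throat t_e = 0.707 × 0.625 = 0.4419 in.
Total length L = 34 in; A_we = 0.4419 × 34 = 15.02 in².
F_nw = 0.6 F_EXX = 0.6 × 70 = 42 ksi.
R_n = 42 × 15.02 = 631 kip; R_n/Ω = 631/2.0 = 315.5 kip.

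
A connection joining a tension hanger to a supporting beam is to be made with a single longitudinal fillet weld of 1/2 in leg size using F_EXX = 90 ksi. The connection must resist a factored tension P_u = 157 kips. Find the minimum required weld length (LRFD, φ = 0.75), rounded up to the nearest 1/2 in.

L = 11 in

Throat t_e = 0.707 × 0.5 = 0.3535 in.
φr_n = 0.75 × 0.6 × 90 × 0.3535 = 14.32 kips/in.
L_req = P_u / φr_n = 157 / 14.32 = 10.97 in total.
Round up → use L = 11 in.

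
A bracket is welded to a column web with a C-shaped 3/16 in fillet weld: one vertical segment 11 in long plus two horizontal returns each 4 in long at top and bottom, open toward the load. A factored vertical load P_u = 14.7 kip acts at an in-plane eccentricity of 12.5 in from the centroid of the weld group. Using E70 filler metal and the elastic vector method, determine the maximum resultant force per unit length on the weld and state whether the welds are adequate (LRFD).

E70XX → F_EXX = 70 ksi.
Total weld length L_w = 19 in. Treat welds as unit-width lines.
Centroid: x̄ = 2×4×2 / 19 = 0.8421 in from the vertical weld.
Polar moment about centroid: J = I_x + I_y = [11³/12 + 2×4×5.5²] + [11×0.8421² + 2(4³/12 + 4×1.158²)] = 382.1 in³.
Direct shear f_v = P/L_w = 14.7 / 19 = 0.7737 kip/in (vertical).
Torsion M = P·e = 14.7 × 12.5 = 183.75 kip·in.
Critical point at (x, y) = (3.158, 5.5) from centroid. f_tx = M·y/J = 2.645 kip/in; f_ty = M·x/J = 1.519 kip/in.
Resultant f_max = √[f_tx² + (f_v + f_ty)²] = √[2.645² + (0.7737 + 1.519)²] = 3.5 kip/in.
Capacity per unit length: φr_n = 0.75 × 0.6 × 70 × (0.707 × 0.1875) = 4.176 kip/in.
3.5 ≤ 4.176 → adequate.

f_max ≈ 3.5 kip/in; adequate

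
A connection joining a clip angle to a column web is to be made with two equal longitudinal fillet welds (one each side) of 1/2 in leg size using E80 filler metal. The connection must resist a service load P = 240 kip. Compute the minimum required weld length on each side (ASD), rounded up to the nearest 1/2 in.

E80XX → F_EXX = 80 ksi.
Throat t_e = 0.707 × 0.5 = 0.3535 in.
r_n/Ω = (0.6 × 80 × 0.3535) / 2.0 = 8.484 kip/in.
L_req = P / (r_n/Ω) = 240 / 8.484 = 28.29 in total.
Per side: 28.29 / 2 = 14.14 in.
Round up → use L = 14.5 in on each side.

L = 14.5 in on each side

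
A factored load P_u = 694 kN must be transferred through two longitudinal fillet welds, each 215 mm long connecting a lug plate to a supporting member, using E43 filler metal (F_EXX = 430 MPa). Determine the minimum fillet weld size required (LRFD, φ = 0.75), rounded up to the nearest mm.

Total weld length L = 430 mm.
Required throat t_e = P_u / (φ × 0.6 F_EXX × L) = 694 / (0.75 × 0.6 × 430 × 430 × 10⁻³) = 8.341 mm.
Required leg w = t_e / 0.707 = 11.8 mm → use 12 mm.

w = 12 mm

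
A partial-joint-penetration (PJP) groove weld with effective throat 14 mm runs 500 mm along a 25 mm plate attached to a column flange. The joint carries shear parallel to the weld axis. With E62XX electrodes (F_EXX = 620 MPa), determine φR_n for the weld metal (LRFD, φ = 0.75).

φR_n ≈ 1950 kN

Effective throat (given) t_e = 14 mm.
A_we = 14 × 500 = 7000 mm².
F_nw = 0.6 F_EXX = 372 MPa.
φR_n = 0.75 × 372 × 7000 × 10⁻³ = 1953 kN.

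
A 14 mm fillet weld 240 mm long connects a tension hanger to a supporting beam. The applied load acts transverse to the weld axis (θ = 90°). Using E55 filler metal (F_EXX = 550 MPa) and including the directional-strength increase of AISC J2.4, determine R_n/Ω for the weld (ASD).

R_n/Ω ≈ 588 kN

t_e = 0.707 × 14 = 9.898 mm; A_we = 9.898 × 240 = 2376 mm².
Directional factor: 1.0 + 0.5 sin^1.5(90°) = 1.5.
F_nw = 0.6 × 550 × 1.5 = 495 MPa.
R_n/Ω = (495 × 2376) / 2.0 × 10⁻³ = 587.9 kN.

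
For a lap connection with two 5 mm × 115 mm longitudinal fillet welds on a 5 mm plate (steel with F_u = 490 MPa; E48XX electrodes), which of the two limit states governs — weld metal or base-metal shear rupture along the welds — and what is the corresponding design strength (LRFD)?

E48XX → F_EXX = 480 MPa.
t_e = 0.707 × 5 = 3.535 mm; L = 230 mm.
Weld metal: φR_n = 0.75 × 0.6 × 480 × 3.535 × 230 × 10⁻³ = 175.6 kN.
Base metal (shear rupture): φR_n = 0.75 × 0.6 × 490 × 5 × 230 × 10⁻³ = 253.6 kN.
Governing: weld metal.

φR_n ≈ 176 kN (weld metal governs)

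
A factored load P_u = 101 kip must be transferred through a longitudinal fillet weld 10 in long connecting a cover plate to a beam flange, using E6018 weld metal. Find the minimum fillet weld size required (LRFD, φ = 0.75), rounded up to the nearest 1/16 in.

w = 9/16 in

E60XX → F_EXX = 60 ksi.
Total weld length L = 10 in.
Required throat t_e = P_u / (φ × 0.6 F_EXX × L) = 101 / (0.75 × 0.6 × 60 × 10) = 0.3741 in.
Required leg w = t_e / 0.707 = 0.5291 in → use 9/16 in.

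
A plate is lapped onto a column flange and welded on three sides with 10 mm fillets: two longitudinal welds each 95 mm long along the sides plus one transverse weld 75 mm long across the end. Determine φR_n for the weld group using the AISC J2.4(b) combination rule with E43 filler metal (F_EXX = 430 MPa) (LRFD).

t_e = 0.707 × 10 = 7.07 mm.
R_nwl = 0.6 × 430 × 7.07 × 190 × 10⁻³ = 346.6 kN (longitudinal, 2 welds).
R_nwt = 0.6 × 430 × 7.07 × 75 × 10⁻³ = 136.8 kN (transverse, base value).
(i) R_nwl + R_nwt = 483.4 kN; (ii) 0.85 R_nwl + 1.5 R_nwt = 499.8 kN.
R_n = max = 499.8 kN [governs: (ii)]; φR_n = 374.8 kN.

φR_n ≈ 375 kN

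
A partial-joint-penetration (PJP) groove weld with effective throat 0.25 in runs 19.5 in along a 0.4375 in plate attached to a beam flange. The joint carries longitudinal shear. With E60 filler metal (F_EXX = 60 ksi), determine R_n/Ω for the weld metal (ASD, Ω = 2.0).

R_n/Ω ≈ 87.8 kip

Effective throat (given) t_e = 0.25 in.
A_we = 0.25 × 19.5 = 4.875 in².
F_nw = 0.6 F_EXX = 36 ksi.
R_n/Ω = (36 × 4.875) / 2.0 = 87.75 kip.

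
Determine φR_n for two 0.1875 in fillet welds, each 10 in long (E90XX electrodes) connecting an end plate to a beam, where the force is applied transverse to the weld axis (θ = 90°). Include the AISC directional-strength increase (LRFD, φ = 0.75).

φR_n ≈ 161 kips

E90XX → F_EXX = 90 ksi.
t_e = 0.707 × 0.1875 = 0.1326 in; A_we = 0.1326 × 20 = 2.651 in².
Directional factor: 1.0 + 0.5 sin^1.5(90°) = 1.5.
F_nw = 0.6 × 90 × 1.5 = 81 ksi.
φR_n = 0.75 × 81 × 2.651 = 161.1 kips.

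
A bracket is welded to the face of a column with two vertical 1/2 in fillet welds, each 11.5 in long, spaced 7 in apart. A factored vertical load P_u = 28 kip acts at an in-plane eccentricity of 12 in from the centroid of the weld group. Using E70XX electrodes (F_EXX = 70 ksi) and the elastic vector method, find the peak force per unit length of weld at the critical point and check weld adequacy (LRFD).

Total weld length L_w = 23 in. Treat welds as unit-width lines.
Polar moment about centroid: J = 2[d³/12 + d(b/2)²] = 2[11.5³/12 + 11.5×3.5²] = 535.2 in³.
Direct shear f_v = P/L_w = 28 / 23 = 1.217 kip/in (vertical).
Torsion M = P·e = 28 × 12 = 336 kip·in.
Critical point at (x, y) = (3.5, 5.75) from centroid. f_tx = M·y/J = 3.61 kip/in; f_ty = M·x/J = 2.197 kip/in.
Resultant f_max = √[f_tx² + (f_v + f_ty)²] = √[3.61² + (1.217 + 2.197)²] = 4.969 kip/in.
Capacity per unit length: φr_n = 0.75 × 0.6 × 70 × (0.707 × 0.5) = 11.14 kip/in.
4.969 ≤ 11.14 → adequate.

f_max ≈ 4.97 kip/in; adequate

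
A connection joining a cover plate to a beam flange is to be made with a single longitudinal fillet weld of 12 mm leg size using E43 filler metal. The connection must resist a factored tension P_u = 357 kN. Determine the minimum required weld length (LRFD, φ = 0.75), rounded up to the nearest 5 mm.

E43XX → F_EXX = 430 MPa.
Throat t_e = 0.707 × 12 = 8.484 mm.
φr_n = 0.75 × 0.6 × 430 × 8.484 × 10⁻³ = 1.642 kN/mm.
L_req = P_u / φr_n = 357 / 1.642 = 217.5 mm total.
Round up → use L = 220 mm.

L = 220 mm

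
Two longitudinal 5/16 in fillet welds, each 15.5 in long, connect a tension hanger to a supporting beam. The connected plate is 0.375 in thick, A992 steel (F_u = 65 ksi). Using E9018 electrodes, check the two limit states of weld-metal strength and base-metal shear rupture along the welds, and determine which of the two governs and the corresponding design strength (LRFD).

φR_n ≈ 277 kip (weld metal governs)

E90XX → F_EXX = 90 ksi.
t_e = 0.707 × 0.3125 = 0.2209 in; L = 31 in.
Weld metal: φR_n = 0.75 × 0.6 × 90 × 0.2209 × 31 = 277.4 kip.
Base metal (shear rupture): φR_n = 0.75 × 0.6 × 65 × 0.375 × 31 = 340 kip.
Governing: weld metal.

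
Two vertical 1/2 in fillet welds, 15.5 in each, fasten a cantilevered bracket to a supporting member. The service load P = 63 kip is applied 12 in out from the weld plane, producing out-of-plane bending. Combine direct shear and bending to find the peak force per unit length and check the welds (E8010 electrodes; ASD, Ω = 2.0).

f_max ≈ 9.66 kip/in; NOT adequate

E80XX → F_EXX = 80 ksi.
L_w = 2 × 15.5 = 31 in; section modulus (unit throat) S = 2 × L²/6 = 80.08 in².
Direct shear f_v = P/L_w = 63/31 = 2.032 kip/in.
Moment M = P × e = 63 × 12 = 756 kip·in; bending f_b = M/S = 9.44 kip/in.
f_max = √(f_v² + f_b²) = √(2.032² + 9.44²) = 9.656 kip/in.
r_n/Ω = (1/2.0) × 0.6 × 80 × (0.707 × 0.5) = 8.484 kip/in → NOT adequate.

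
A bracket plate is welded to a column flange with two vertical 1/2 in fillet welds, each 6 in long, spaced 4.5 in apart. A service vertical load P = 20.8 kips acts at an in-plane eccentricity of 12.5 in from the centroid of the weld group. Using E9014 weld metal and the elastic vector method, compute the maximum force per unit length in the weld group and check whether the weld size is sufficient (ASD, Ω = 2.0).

f_max ≈ 11.2 kip/in; NOT adequate

E90XX → F_EXX = 90 ksi.
Total weld length L_w = 12 in. Treat welds as unit-width lines.
Polar moment about centroid: J = 2[d³/12 + d(b/2)²] = 2[6³/12 + 6×2.25²] = 96.75 in³.
Direct shear f_v = P/L_w = 20.8 / 12 = 1.733 kip/in (vertical).
Torsion M = P·e = 20.8 × 12.5 = 260 kip·in.
Critical point at (x, y) = (2.25, 3) from centroid. f_tx = M·y/J = 8.062 kip/in; f_ty = M·x/J = 6.047 kip/in.
Resultant f_max = √[f_tx² + (f_v + f_ty)²] = √[8.062² + (1.733 + 6.047)²] = 11.2 kip/in.
Capacity per unit length: r_n/Ω = (1/2.0) × 0.6 × 90 × (0.707 × 0.5) = 9.544 kip/in.
11.2 > 9.544 → NOT adequate.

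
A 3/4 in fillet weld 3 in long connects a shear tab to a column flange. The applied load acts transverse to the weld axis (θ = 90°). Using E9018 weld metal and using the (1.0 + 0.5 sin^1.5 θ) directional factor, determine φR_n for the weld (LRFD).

φR_n ≈ 96.6 kips

E90XX → F_EXX = 90 ksi.
t_e = 0.707 × 0.75 = 0.5302 in; A_we = 0.5302 × 3 = 1.591 in².
Directional factor: 1.0 + 0.5 sin^1.5(90°) = 1.5.
F_nw = 0.6 × 90 × 1.5 = 81 ksi.
φR_n = 0.75 × 81 × 1.591 = 96.64 kips.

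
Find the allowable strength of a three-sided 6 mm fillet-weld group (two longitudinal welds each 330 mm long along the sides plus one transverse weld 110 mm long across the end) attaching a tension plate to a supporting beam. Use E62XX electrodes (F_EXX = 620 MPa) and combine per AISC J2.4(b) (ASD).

R_n/Ω ≈ 608 kN

t_e = 0.707 × 6 = 4.242 mm.
R_nwl = 0.6 × 620 × 4.242 × 660 × 10⁻³ = 1041 kN (longitudinal, 2 welds).
R_nwt = 0.6 × 620 × 4.242 × 110 × 10⁻³ = 173.6 kN (transverse, base value).
(i) R_nwl + R_nwt = 1215 kN; (ii) 0.85 R_nwl + 1.5 R_nwt = 1146 kN.
R_n = max = 1215 kN [governs: (i)]; R_n/Ω = 607.5 kN.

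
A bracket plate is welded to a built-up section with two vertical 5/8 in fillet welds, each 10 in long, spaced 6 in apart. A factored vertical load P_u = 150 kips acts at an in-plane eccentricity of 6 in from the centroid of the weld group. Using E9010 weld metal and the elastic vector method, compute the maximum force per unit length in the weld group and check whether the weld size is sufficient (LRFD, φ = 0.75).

E90XX → F_EXX = 90 ksi.
Total weld length L_w = 20 in. Treat welds as unit-width lines.
Polar moment about centroid: J = 2[d³/12 + d(b/2)²] = 2[10³/12 + 10×3²] = 346.7 in³.
Direct shear f_v = P/L_w = 150 / 20 = 7.5 kip/in (vertical).
Torsion M = P·e = 150 × 6 = 900 kip·in.
Critical point at (x, y) = (3, 5) from centroid. f_tx = M·y/J = 12.98 kip/in; f_ty = M·x/J = 7.788 kip/in.
Resultant f_max = √[f_tx² + (f_v + f_ty)²] = √[12.98² + (7.5 + 7.788)²] = 20.06 kip/in.
Capacity per unit length: φr_n = 0.75 × 0.6 × 90 × (0.707 × 0.625) = 17.9 kip/in.
20.06 > 17.9 → NOT adequate.

f_max ≈ 20.1 kip/in; NOT adequate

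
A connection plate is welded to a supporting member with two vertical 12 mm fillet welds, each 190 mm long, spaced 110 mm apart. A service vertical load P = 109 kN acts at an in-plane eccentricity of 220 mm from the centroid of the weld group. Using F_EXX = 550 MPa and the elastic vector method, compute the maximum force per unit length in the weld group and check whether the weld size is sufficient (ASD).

Total weld length L_w = 380 mm. Treat welds as unit-width lines.
Polar moment about centroid: J = 2[d³/12 + d(b/2)²] = 2[190³/12 + 190×55²] = 2293000 mm³.
Direct shear f_v = P/L_w = 109×10³ / 380 = 286.8 N/mm (vertical).
Torsion M = P·e = 109×10³ × 220 = 23980000 N·mm.
Critical point at (x, y) = (55, 95) from centroid. f_tx = M·y/J = 993.6 N/mm; f_ty = M·x/J = 575.3 N/mm.
Resultant f_max = √[f_tx² + (f_v + f_ty)²] = √[993.6² + (286.8 + 575.3)²] = 1316 N/mm.
Capacity per unit length: r_n/Ω = (1/2.0) × 0.6 × 550 × (0.707 × 12) = 1400 N/mm.
1316 ≤ 1400 → adequate.

f_max ≈ 1320 N/mm; adequate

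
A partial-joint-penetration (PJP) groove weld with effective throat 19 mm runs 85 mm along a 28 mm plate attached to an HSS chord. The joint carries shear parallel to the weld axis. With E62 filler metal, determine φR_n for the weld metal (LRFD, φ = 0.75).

φR_n ≈ 451 kN

E62XX → F_EXX = 620 MPa.
Effective throat (given) t_e = 19 mm.
A_we = 19 × 85 = 1615 mm².
F_nw = 0.6 F_EXX = 372 MPa.
φR_n = 0.75 × 372 × 1615 × 10⁻³ = 450.6 kN.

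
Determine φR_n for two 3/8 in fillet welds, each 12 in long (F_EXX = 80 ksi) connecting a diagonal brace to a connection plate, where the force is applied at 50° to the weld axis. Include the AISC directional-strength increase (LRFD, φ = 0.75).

φR_n ≈ 306 kip

t_e = 0.707 × 0.375 = 0.2651 in; A_we = 0.2651 × 24 = 6.363 in².
Directional factor: 1.0 + 0.5 sin^1.5(50°) = 1.335.
F_nw = 0.6 × 80 × 1.335 = 64.09 ksi.
φR_n = 0.75 × 64.09 × 6.363 = 305.9 kip.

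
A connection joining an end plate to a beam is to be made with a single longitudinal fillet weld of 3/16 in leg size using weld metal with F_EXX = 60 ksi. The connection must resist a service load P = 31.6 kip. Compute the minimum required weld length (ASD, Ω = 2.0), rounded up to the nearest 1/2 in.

L = 13.5 in

Throat t_e = 0.707 × 0.1875 = 0.1326 in.
r_n/Ω = (0.6 × 60 × 0.1326) / 2.0 = 2.386 kip/in.
L_req = P / (r_n/Ω) = 31.6 / 2.386 = 13.24 in total.
Round up → use L = 13.5 in.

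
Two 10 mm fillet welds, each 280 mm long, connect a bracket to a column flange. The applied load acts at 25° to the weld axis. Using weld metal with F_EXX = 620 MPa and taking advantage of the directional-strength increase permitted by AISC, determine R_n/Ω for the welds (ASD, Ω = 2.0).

R_n/Ω ≈ 838 kN

t_e = 0.707 × 10 = 7.07 mm; A_we = 7.07 × 560 = 3959 mm².
Directional factor: 1.0 + 0.5 sin^1.5(25°) = 1.137.
F_nw = 0.6 × 620 × 1.137 = 423.1 MPa.
R_n/Ω = (423.1 × 3959) / 2.0 × 10⁻³ = 837.6 kN.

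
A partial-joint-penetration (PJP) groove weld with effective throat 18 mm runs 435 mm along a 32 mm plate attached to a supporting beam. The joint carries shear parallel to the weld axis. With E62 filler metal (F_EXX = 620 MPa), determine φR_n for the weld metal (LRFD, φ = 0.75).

φR_n ≈ 2180 kN

Effective throat (given) t_e = 18 mm.
A_we = 18 × 435 = 7830 mm².
F_nw = 0.6 F_EXX = 372 MPa.
φR_n = 0.75 × 372 × 7830 × 10⁻³ = 2185 kN.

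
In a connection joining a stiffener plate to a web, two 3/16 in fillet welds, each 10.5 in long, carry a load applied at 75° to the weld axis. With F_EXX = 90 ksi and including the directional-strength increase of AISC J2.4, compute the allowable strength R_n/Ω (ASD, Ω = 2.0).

t_e = 0.707 × 0.1875 = 0.1326 in; A_we = 0.1326 × 21 = 2.784 in².
Directional factor: 1.0 + 0.5 sin^1.5(75°) = 1.475.
F_nw = 0.6 × 90 × 1.475 = 79.63 ksi.
R_n/Ω = (79.63 × 2.784) / 2.0 = 110.8 kip.

R_n/Ω ≈ 111 kip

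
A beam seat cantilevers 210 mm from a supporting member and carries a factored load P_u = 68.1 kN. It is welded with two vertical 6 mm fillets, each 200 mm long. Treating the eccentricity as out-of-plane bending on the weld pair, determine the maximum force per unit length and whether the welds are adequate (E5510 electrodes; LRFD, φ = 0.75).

E55XX → F_EXX = 550 MPa.
L_w = 2 × 200 = 400 mm; section modulus (unit throat) S = 2 × L²/6 = 13330 mm².
Direct shear f_v = P/L_w = 68.1×10³/400 = 170.2 N/mm.
Moment M = P × e = 68.1×10³ × 210 = 14301000 N·mm; bending f_b = M/S = 1073 N/mm.
f_max = √(f_v² + f_b²) = √(170.2² + 1073²) = 1086 N/mm.
φr_n = 0.75 × 0.6 × 550 × (0.707 × 6) = 1050 N/mm → NOT adequate.

f_max ≈ 1090 N/mm; NOT adequate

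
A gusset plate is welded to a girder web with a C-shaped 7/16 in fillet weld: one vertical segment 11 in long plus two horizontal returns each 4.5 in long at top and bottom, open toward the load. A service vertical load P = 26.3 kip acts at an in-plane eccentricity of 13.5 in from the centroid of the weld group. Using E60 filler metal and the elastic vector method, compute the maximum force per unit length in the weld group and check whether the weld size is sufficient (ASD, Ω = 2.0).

E60XX → F_EXX = 60 ksi.
Total weld length L_w = 20 in. Treat welds as unit-width lines.
Centroid: x̄ = 2×4.5×2.25 / 20 = 1.012 in from the vertical weld.
Polar moment about centroid: J = I_x + I_y = [11³/12 + 2×4.5×5.5²] + [11×1.012² + 2(4.5³/12 + 4.5×1.238²)] = 423.4 in³.
Direct shear f_v = P/L_w = 26.3 / 20 = 1.315 kip/in (vertical).
Torsion M = P·e = 26.3 × 13.5 = 355.05 kip·in.
Critical point at (x, y) = (3.487, 5.5) from centroid. f_tx = M·y/J = 4.612 kip/in; f_ty = M·x/J = 2.924 kip/in.
Resultant f_max = √[f_tx² + (f_v + f_ty)²] = √[4.612² + (1.315 + 2.924)²] = 6.264 kip/in.
Capacity per unit length: r_n/Ω = (1/2.0) × 0.6 × 60 × (0.707 × 0.4375) = 5.568 kip/in.
6.264 > 5.568 → NOT adequate.

f_max ≈ 6.26 kip/in; NOT adequate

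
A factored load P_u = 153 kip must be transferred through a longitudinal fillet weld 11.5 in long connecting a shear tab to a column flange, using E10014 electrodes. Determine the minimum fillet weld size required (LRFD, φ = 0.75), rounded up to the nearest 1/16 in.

w = 7/16 in

E100XX → F_EXX = 100 ksi.
Total weld length L = 11.5 in.
Required throat t_e = P_u / (φ × 0.6 F_EXX × L) = 153 / (0.75 × 0.6 × 100 × 11.5) = 0.2957 in.
Required leg w = t_e / 0.707 = 0.4182 in → use 7/16 in.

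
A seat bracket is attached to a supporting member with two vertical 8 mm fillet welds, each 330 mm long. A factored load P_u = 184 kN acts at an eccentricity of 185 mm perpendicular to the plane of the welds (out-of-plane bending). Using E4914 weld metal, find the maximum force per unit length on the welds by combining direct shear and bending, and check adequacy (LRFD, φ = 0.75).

E49XX → F_EXX = 490 MPa.
L_w = 2 × 330 = 660 mm; section modulus (unit throat) S = 2 × L²/6 = 36300 mm².
Direct shear f_v = P/L_w = 184×10³/660 = 278.8 N/mm.
Moment M = P × e = 184×10³ × 185 = 34040000 N·mm; bending f_b = M/S = 937.7 N/mm.
f_max = √(f_v² + f_b²) = √(278.8² + 937.7²) = 978.3 N/mm.
φr_n = 0.75 × 0.6 × 490 × (0.707 × 8) = 1247 N/mm → adequate.

f_max ≈ 978 N/mm; adequate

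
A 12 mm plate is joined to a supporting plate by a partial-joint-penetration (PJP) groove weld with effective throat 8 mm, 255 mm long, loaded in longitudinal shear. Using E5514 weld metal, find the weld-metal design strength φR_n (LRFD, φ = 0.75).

φR_n ≈ 505 kN

E55XX → F_EXX = 550 MPa.
Effective throat (given) t_e = 8 mm.
A_we = 8 × 255 = 2040 mm².
F_nw = 0.6 F_EXX = 330 MPa.
φR_n = 0.75 × 330 × 2040 × 10⁻³ = 504.9 kN.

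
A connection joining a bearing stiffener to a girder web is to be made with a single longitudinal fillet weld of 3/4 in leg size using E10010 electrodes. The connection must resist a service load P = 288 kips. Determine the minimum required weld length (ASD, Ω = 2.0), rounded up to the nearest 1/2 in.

E100XX → F_EXX = 100 ksi.
Throat t_e = 0.707 × 0.75 = 0.5302 in.
r_n/Ω = (0.6 × 100 × 0.5302) / 2.0 = 15.91 kip/in.
L_req = P / (r_n/Ω) = 288 / 15.91 = 18.1 in total.
Round up → use L = 18.5 in.

L = 18.5 in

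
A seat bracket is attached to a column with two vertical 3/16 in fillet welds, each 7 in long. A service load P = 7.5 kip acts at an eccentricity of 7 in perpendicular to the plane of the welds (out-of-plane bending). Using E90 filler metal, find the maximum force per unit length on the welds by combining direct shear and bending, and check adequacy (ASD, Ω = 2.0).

E90XX → F_EXX = 90 ksi.
L_w = 2 × 7 = 14 in; section modulus (unit throat) S = 2 × L²/6 = 16.33 in².
Direct shear f_v = P/L_w = 7.5/14 = 0.5357 kip/in.
Moment M = P × e = 7.5 × 7 = 52.5 kip·in; bending f_b = M/S = 3.214 kip/in.
f_max = √(f_v² + f_b²) = √(0.5357² + 3.214²) = 3.259 kip/in.
r_n/Ω = (1/2.0) × 0.6 × 90 × (0.707 × 0.1875) = 3.579 kip/in → adequate.

f_max ≈ 3.26 kip/in; adequate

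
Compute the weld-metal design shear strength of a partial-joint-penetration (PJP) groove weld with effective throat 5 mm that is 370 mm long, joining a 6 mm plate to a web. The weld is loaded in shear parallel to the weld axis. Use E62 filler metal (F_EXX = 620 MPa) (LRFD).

Effective throat (given) t_e = 5 mm.
A_we = 5 × 370 = 1850 mm².
F_nw = 0.6 F_EXX = 372 MPa.
φR_n = 0.75 × 372 × 1850 × 10⁻³ = 516.2 kN.

φR_n ≈ 516 kN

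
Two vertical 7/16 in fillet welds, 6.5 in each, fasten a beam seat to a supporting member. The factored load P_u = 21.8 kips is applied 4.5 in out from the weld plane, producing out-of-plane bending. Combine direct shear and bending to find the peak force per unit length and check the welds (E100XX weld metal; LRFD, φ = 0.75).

E100XX → F_EXX = 100 ksi.
L_w = 2 × 6.5 = 13 in; section modulus (unit throat) S = 2 × L²/6 = 14.08 in².
Direct shear f_v = P/L_w = 21.8/13 = 1.677 kip/in.
Moment M = P × e = 21.8 × 4.5 = 98.1 kip·in; bending f_b = M/S = 6.966 kip/in.
f_max = √(f_v² + f_b²) = √(1.677² + 6.966²) = 7.165 kip/in.
φr_n = 0.75 × 0.6 × 100 × (0.707 × 0.4375) = 13.92 kip/in → adequate.

f_max ≈ 7.16 kip/in; adequate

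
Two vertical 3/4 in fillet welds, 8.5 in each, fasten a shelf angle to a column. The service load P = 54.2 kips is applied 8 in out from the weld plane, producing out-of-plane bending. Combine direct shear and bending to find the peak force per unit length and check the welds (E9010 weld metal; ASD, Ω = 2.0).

f_max ≈ 18.3 kip/in; NOT adequate

E90XX → F_EXX = 90 ksi.
L_w = 2 × 8.5 = 17 in; section modulus (unit throat) S = 2 × L²/6 = 24.08 in².
Direct shear f_v = P/L_w = 54.2/17 = 3.188 kip/in.
Moment M = P × e = 54.2 × 8 = 433.6 kip·in; bending f_b = M/S = 18 kip/in.
f_max = √(f_v² + f_b²) = √(3.188² + 18²) = 18.28 kip/in.
r_n/Ω = (1/2.0) × 0.6 × 90 × (0.707 × 0.75) = 14.32 kip/in → NOT adequate.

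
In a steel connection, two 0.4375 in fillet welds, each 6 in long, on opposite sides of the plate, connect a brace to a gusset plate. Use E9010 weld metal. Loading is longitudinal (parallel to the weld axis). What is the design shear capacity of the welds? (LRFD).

φR_n ≈ 150 kip

E90XX → F_EXX = 90 ksi.
Effective throat t_e = 0.707 × 0.4375 = 0.3093 in.
Total length L = 12 in; A_we = 0.3093 × 12 = 3.712 in².
F_nw = 0.6 F_EXX = 0.6 × 90 = 54 ksi.
φR_n = 0.75 × 54 × 3.712 = 150.3 kip.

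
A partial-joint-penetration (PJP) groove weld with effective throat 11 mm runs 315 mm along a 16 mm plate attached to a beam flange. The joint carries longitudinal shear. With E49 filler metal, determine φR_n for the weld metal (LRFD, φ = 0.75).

φR_n ≈ 764 kN

E49XX → F_EXX = 490 MPa.
Effective throat (given) t_e = 11 mm.
A_we = 11 × 315 = 3465 mm².
F_nw = 0.6 F_EXX = 294 MPa.
φR_n = 0.75 × 294 × 3465 × 10⁻³ = 764 kN.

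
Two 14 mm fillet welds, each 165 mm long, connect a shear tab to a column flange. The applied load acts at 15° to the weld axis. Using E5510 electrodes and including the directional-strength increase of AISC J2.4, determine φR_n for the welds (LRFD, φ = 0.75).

E55XX → F_EXX = 550 MPa.
t_e = 0.707 × 14 = 9.898 mm; A_we = 9.898 × 330 = 3266 mm².
Directional factor: 1.0 + 0.5 sin^1.5(15°) = 1.066.
F_nw = 0.6 × 550 × 1.066 = 351.7 MPa.
φR_n = 0.75 × 351.7 × 3266 × 10⁻³ = 861.6 kN.

φR_n ≈ 862 kN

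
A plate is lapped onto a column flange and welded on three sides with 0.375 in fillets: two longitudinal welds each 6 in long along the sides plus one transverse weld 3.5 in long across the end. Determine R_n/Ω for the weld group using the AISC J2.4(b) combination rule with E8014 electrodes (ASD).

R_n/Ω ≈ 98.6 kip

E80XX → F_EXX = 80 ksi.
t_e = 0.707 × 0.375 = 0.2651 in.
R_nwl = 0.6 × 80 × 0.2651 × 12 = 152.7 kip (longitudinal, 2 welds).
R_nwt = 0.6 × 80 × 0.2651 × 3.5 = 44.54 kip (transverse, base value).
(i) R_nwl + R_nwt = 197.3 kip; (ii) 0.85 R_nwl + 1.5 R_nwt = 196.6 kip.
R_n = max = 197.3 kip [governs: (i)]; R_n/Ω = 98.63 kip.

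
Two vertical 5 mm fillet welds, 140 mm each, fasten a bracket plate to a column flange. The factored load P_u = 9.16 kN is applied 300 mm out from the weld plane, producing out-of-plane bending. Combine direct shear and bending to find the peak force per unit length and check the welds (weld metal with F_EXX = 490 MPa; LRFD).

f_max ≈ 422 N/mm; adequate

L_w = 2 × 140 = 280 mm; section modulus (unit throat) S = 2 × L²/6 = 6533 mm².
Direct shear f_v = P/L_w = 9.16×10³/280 = 32.71 N/mm.
Moment M = P × e = 9.16×10³ × 300 = 2748000 N·mm; bending f_b = M/S = 420.6 N/mm.
f_max = √(f_v² + f_b²) = √(32.71² + 420.6²) = 421.9 N/mm.
φr_n = 0.75 × 0.6 × 490 × (0.707 × 5) = 779.5 N/mm → adequate.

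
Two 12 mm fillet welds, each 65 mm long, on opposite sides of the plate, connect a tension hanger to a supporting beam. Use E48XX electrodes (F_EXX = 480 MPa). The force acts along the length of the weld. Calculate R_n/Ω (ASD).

Effective throat t_e = 0.707 × 12 = 8.484 mm.
Total length L = 130 mm; A_we = 8.484 × 130 = 1103 mm².
F_nw = 0.6 F_EXX = 0.6 × 480 = 288 MPa.
R_n = 288 × 1103 × 10⁻³ = 317.6 kN; R_n/Ω = 317.6/2.0 = 158.8 kN.

R_n/Ω ≈ 159 kN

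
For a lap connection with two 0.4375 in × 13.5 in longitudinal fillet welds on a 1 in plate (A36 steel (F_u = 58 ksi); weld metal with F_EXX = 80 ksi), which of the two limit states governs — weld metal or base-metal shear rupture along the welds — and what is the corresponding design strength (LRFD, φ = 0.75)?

φR_n ≈ 301 kips (weld metal governs)

t_e = 0.707 × 0.4375 = 0.3093 in; L = 27 in.
Weld metal: φR_n = 0.75 × 0.6 × 80 × 0.3093 × 27 = 300.7 kips.
Base metal (shear rupture): φR_n = 0.75 × 0.6 × 58 × 1 × 27 = 704.7 kips.
Governing: weld metal.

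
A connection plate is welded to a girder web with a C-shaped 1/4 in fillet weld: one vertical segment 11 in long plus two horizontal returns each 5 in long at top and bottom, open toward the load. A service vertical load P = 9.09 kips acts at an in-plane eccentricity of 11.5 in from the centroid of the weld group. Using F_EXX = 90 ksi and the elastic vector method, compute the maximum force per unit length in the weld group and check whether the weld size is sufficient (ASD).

f_max ≈ 1.78 kip/in; adequate

Total weld length L_w = 21 in. Treat welds as unit-width lines.
Centroid: x̄ = 2×5×2.5 / 21 = 1.19 in from the vertical weld.
Polar moment about centroid: J = I_x + I_y = [11³/12 + 2×5×5.5²] + [11×1.19² + 2(5³/12 + 5×1.31²)] = 467 in³.
Direct shear f_v = P/L_w = 9.09 / 21 = 0.4329 kip/in (vertical).
Torsion M = P·e = 9.09 × 11.5 = 104.53 kip·in.
Critical point at (x, y) = (3.81, 5.5) from centroid. f_tx = M·y/J = 1.231 kip/in; f_ty = M·x/J = 0.8528 kip/in.
Resultant f_max = √[f_tx² + (f_v + f_ty)²] = √[1.231² + (0.4329 + 0.8528)²] = 1.78 kip/in.
Capacity per unit length: r_n/Ω = (1/2.0) × 0.6 × 90 × (0.707 × 0.25) = 4.772 kip/in.
1.78 ≤ 4.772 → adequate.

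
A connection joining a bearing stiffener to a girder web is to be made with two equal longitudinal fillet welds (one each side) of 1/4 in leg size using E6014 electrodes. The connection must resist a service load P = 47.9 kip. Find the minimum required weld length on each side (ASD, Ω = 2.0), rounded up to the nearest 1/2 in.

E60XX → F_EXX = 60 ksi.
Throat t_e = 0.707 × 0.25 = 0.1767 in.
r_n/Ω = (0.6 × 60 × 0.1767) / 2.0 = 3.181 kip/in.
L_req = P / (r_n/Ω) = 47.9 / 3.181 = 15.06 in total.
Per side: 15.06 / 2 = 7.528 in.
Round up → use L = 8 in on each side.

L = 8 in on each side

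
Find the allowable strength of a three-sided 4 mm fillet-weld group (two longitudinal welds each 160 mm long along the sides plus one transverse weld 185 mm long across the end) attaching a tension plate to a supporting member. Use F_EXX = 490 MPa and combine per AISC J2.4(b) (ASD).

R_n/Ω ≈ 228 kN

t_e = 0.707 × 4 = 2.828 mm.
R_nwl = 0.6 × 490 × 2.828 × 320 × 10⁻³ = 266.1 kN (longitudinal, 2 welds).
R_nwt = 0.6 × 490 × 2.828 × 185 × 10⁻³ = 153.8 kN (transverse, base value).
(i) R_nwl + R_nwt = 419.9 kN; (ii) 0.85 R_nwl + 1.5 R_nwt = 456.9 kN.
R_n = max = 456.9 kN [governs: (ii)]; R_n/Ω = 228.4 kN.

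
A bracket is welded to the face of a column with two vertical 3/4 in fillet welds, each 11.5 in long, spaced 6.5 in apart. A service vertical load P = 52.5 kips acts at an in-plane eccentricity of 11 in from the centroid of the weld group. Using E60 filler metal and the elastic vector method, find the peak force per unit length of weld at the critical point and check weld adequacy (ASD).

E60XX → F_EXX = 60 ksi.
Total weld length L_w = 23 in. Treat welds as unit-width lines.
Polar moment about centroid: J = 2[d³/12 + d(b/2)²] = 2[11.5³/12 + 11.5×3.25²] = 496.4 in³.
Direct shear f_v = P/L_w = 52.5 / 23 = 2.283 kip/in (vertical).
Torsion M = P·e = 52.5 × 11 = 577.5 kip·in.
Critical point at (x, y) = (3.25, 5.75) from centroid. f_tx = M·y/J = 6.689 kip/in; f_ty = M·x/J = 3.781 kip/in.
Resultant f_max = √[f_tx² + (f_v + f_ty)²] = √[6.689² + (2.283 + 3.781)²] = 9.028 kip/in.
Capacity per unit length: r_n/Ω = (1/2.0) × 0.6 × 60 × (0.707 × 0.75) = 9.544 kip/in.
9.028 ≤ 9.544 → adequate.

f_max ≈ 9.03 kip/in; adequate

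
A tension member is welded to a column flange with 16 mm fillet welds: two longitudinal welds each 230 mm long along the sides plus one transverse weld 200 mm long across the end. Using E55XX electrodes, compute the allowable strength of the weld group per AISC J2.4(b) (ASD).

E55XX → F_EXX = 550 MPa.
t_e = 0.707 × 16 = 11.31 mm.
R_nwl = 0.6 × 550 × 11.31 × 460 × 10⁻³ = 1717 kN (longitudinal, 2 welds).
R_nwt = 0.6 × 550 × 11.31 × 200 × 10⁻³ = 746.6 kN (transverse, base value).
(i) R_nwl + R_nwt = 2464 kN; (ii) 0.85 R_nwl + 1.5 R_nwt = 2579 kN.
R_n = max = 2579 kN [governs: (ii)]; R_n/Ω = 1290 kN.

R_n/Ω ≈ 1290 kN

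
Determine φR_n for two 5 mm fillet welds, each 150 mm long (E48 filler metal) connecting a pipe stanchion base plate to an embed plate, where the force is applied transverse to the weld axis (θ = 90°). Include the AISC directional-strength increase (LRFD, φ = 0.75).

E48XX → F_EXX = 480 MPa.
t_e = 0.707 × 5 = 3.535 mm; A_we = 3.535 × 300 = 1060 mm².
Directional factor: 1.0 + 0.5 sin^1.5(90°) = 1.5.
F_nw = 0.6 × 480 × 1.5 = 432 MPa.
φR_n = 0.75 × 432 × 1060 × 10⁻³ = 343.6 kN.

φR_n ≈ 344 kN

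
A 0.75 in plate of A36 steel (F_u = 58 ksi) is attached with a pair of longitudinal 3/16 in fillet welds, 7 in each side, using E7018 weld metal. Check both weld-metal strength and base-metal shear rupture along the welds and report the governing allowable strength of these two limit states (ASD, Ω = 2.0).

R_n/Ω ≈ 39 kip (weld metal governs)

E70XX → F_EXX = 70 ksi.
t_e = 0.707 × 0.1875 = 0.1326 in; L = 14 in.
Weld metal: R_n/Ω = (1/2.0) × 0.6 × 70 × 0.1326 × 14 = 38.97 kip.
Base metal (shear rupture): R_n/Ω = (1/2.0) × 0.6 × 58 × 0.75 × 14 = 182.7 kip.
Governing: weld metal.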